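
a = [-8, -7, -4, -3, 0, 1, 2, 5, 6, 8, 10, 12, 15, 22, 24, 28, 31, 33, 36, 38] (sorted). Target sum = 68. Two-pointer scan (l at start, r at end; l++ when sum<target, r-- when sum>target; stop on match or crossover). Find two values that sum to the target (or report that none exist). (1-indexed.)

no pair

[1,20] -8+38=30 <68 → l++
[2,20] -7+38=31 <68 → l++
[3,20] -4+38=34 <68 → l++
[4,20] -3+38=35 <68 → l++
[5,20] 0+38=38 <68 → l++
[6,20] 1+38=39 <68 → l++
[7,20] 2+38=40 <68 → l++
[8,20] 5+38=43 <68 → l++
[9,20] 6+38=44 <68 → l++
[10,20] 8+38=46 <68 → l++
[11,20] 10+38=48 <68 → l++
[12,20] 12+38=50 <68 → l++
[13,20] 15+38=53 <68 → l++
[14,20] 22+38=60 <68 → l++
[15,20] 24+38=62 <68 → l++
[16,20] 28+38=66 <68 → l++
[17,20] 31+38=69 >68 → r--
[17,19] 31+36=67 <68 → l++
[18,19] 33+36=69 >68 → r--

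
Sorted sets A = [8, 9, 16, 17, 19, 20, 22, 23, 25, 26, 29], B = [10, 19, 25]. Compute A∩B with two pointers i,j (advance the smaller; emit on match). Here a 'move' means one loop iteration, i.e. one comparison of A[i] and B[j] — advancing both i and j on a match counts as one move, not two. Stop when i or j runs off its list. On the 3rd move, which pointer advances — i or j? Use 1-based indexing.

[i=1,j=1] 8<10 → i++
[i=2,j=1] 9<10 → i++
[i=3,j=1] 16>10 → j++

j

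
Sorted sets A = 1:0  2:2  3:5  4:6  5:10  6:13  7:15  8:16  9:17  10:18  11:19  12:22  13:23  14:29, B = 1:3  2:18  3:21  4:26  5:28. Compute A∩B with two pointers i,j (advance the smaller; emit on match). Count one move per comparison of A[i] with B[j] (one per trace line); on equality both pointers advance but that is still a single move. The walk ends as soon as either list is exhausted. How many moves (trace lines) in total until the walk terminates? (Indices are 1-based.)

i=1 j=1: 0<3, i++
i=2 j=1: 2<3, i++
i=3 j=1: 5>3, j++
i=3 j=2: 5<18, i++
i=4 j=2: 6<18, i++
i=5 j=2: 10<18, i++
i=6 j=2: 13<18, i++
i=7 j=2: 15<18, i++
i=8 j=2: 16<18, i++
i=9 j=2: 17<18, i++
i=10 j=2: 18==18 emit, i++,j++
i=11 j=3: 19<21, i++
i=12 j=3: 22>21, j++
i=12 j=4: 22<26, i++
i=13 j=4: 23<26, i++
i=14 j=4: 29>26, j++
i=14 j=5: 29>28, j++

17 moves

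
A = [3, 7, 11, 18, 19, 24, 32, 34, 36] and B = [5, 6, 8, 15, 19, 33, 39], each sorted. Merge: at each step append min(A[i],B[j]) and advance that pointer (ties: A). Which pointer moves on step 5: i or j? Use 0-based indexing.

i=0 j=0: A[i]=3<=B[j]=5 take 3, i++
i=1 j=0: A[i]=7>B[j]=5 take 5, j++
i=1 j=1: A[i]=7>B[j]=6 take 6, j++
i=1 j=2: A[i]=7<=B[j]=8 take 7, i++
i=2 j=2: A[i]=11>B[j]=8 take 8, j++

j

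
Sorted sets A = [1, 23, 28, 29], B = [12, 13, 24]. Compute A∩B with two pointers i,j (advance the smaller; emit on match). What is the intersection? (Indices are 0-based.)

intersection = []

[i=0,j=0] 1<12 → i++
[i=1,j=0] 23>12 → j++
[i=1,j=1] 23>13 → j++
[i=1,j=2] 23<24 → i++
[i=2,j=2] 28>24 → j++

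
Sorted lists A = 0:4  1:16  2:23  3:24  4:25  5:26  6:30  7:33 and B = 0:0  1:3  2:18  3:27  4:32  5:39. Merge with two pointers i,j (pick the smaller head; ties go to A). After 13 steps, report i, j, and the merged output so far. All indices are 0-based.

[i=0,j=0] A[i]=4>B[j]=0 take 0 → j++
[i=0,j=1] A[i]=4>B[j]=3 take 3 → j++
[i=0,j=2] A[i]=4<=B[j]=18 take 4 → i++
[i=1,j=2] A[i]=16<=B[j]=18 take 16 → i++
[i=2,j=2] A[i]=23>B[j]=18 take 18 → j++
[i=2,j=3] A[i]=23<=B[j]=27 take 23 → i++
[i=3,j=3] A[i]=24<=B[j]=27 take 24 → i++
[i=4,j=3] A[i]=25<=B[j]=27 take 25 → i++
[i=5,j=3] A[i]=26<=B[j]=27 take 26 → i++
[i=6,j=3] A[i]=30>B[j]=27 take 27 → j++
[i=6,j=4] A[i]=30<=B[j]=32 take 30 → i++
[i=7,j=4] A[i]=33>B[j]=32 take 32 → j++
[i=7,j=5] A[i]=33<=B[j]=39 take 33 → i++

i=8, j=5, merged so far=[0, 3, 4, 16, 18, 23, 24, 25, 26, 27, 30, 32, 33]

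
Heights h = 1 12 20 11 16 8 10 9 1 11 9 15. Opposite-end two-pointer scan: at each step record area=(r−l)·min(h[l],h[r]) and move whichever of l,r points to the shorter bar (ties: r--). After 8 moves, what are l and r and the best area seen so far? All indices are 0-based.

l=2, r=5, best area=135

[0,11] min(1,15)*11=11 best=11 * → l++
[1,11] min(12,15)*10=120 best=120 * → l++
[2,11] min(20,15)*9=135 best=135 * → r--
[2,10] min(20,9)*8=72 best=135 → r--
[2,9] min(20,11)*7=77 best=135 → r--
[2,8] min(20,1)*6=6 best=135 → r--
[2,7] min(20,9)*5=45 best=135 → r--
[2,6] min(20,10)*4=40 best=135 → r--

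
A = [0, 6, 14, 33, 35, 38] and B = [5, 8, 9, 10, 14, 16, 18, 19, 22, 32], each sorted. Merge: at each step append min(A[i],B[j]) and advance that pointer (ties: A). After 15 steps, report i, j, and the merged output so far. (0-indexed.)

i=0 j=0: A[i]=0<=B[j]=5 take 0, i++
i=1 j=0: A[i]=6>B[j]=5 take 5, j++
i=1 j=1: A[i]=6<=B[j]=8 take 6, i++
i=2 j=1: A[i]=14>B[j]=8 take 8, j++
i=2 j=2: A[i]=14>B[j]=9 take 9, j++
i=2 j=3: A[i]=14>B[j]=10 take 10, j++
i=2 j=4: A[i]=14<=B[j]=14 take 14, i++
i=3 j=4: A[i]=33>B[j]=14 take 14, j++
i=3 j=5: A[i]=33>B[j]=16 take 16, j++
i=3 j=6: A[i]=33>B[j]=18 take 18, j++
i=3 j=7: A[i]=33>B[j]=19 take 19, j++
i=3 j=8: A[i]=33>B[j]=22 take 22, j++
i=3 j=9: A[i]=33>B[j]=32 take 32, j++
i=3 j=10: B done, take A[i]=33, i++
i=4 j=10: B done, take A[i]=35, i++

i=5, j=10, merged so far=[0, 5, 6, 8, 9, 10, 14, 14, 16, 18, 19, 22, 32, 33, 35]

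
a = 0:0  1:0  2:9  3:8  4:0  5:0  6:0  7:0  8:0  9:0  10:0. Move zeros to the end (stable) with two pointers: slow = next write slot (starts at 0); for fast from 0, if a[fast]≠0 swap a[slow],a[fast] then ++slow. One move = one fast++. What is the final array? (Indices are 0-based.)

slow=0 fast=0: a[fast]=0, fast++
slow=0 fast=1: a[fast]=0, fast++
slow=0 fast=2: a[fast]=9≠0 swap→a[0]=9, slow++,fast++
slow=1 fast=3: a[fast]=8≠0 swap→a[1]=8, slow++,fast++
slow=2 fast=4: a[fast]=0, fast++
slow=2 fast=5: a[fast]=0, fast++
slow=2 fast=6: a[fast]=0, fast++
slow=2 fast=7: a[fast]=0, fast++
slow=2 fast=8: a[fast]=0, fast++
slow=2 fast=9: a[fast]=0, fast++
slow=2 fast=10: a[fast]=0, fast++

[9, 8, 0, 0, 0, 0, 0, 0, 0, 0, 0]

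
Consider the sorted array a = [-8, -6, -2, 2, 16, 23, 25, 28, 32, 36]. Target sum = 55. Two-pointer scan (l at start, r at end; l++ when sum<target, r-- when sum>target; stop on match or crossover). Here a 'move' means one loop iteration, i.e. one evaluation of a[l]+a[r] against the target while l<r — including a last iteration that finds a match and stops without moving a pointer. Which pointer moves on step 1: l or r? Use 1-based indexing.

l

l=1 r=10: -8+36=28 <55, l++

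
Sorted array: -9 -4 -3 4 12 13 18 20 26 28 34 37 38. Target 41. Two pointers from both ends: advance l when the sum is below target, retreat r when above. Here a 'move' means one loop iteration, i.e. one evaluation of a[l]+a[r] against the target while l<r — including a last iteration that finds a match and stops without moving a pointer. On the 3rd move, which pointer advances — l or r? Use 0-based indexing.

[0,12] -9+38=29 <41 → l++
[1,12] -4+38=34 <41 → l++
[2,12] -3+38=35 <41 → l++

l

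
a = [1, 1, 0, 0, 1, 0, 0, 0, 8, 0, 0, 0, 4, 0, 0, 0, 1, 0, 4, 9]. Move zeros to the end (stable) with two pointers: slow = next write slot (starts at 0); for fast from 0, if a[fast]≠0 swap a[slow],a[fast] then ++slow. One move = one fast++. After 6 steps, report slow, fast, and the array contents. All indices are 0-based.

slow=0 fast=0: a[fast]=1≠0 swap→a[0]=1, slow++,fast++
slow=1 fast=1: a[fast]=1≠0 swap→a[1]=1, slow++,fast++
slow=2 fast=2: a[fast]=0, fast++
slow=2 fast=3: a[fast]=0, fast++
slow=2 fast=4: a[fast]=1≠0 swap→a[2]=1, slow++,fast++
slow=3 fast=5: a[fast]=0, fast++

slow=3, fast=6, a=[1, 1, 1, 0, 0, 0, 0, 0, 8, 0, 0, 0, 4, 0, 0, 0, 1, 0, 4, 9]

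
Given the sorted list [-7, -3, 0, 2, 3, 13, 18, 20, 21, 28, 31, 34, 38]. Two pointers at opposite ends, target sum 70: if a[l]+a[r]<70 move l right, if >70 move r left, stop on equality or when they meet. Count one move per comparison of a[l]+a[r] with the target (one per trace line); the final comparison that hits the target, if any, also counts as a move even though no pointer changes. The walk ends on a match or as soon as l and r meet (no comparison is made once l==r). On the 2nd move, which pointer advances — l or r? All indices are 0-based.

l

[0,12] -7+38=31 <70 → l++
[1,12] -3+38=35 <70 → l++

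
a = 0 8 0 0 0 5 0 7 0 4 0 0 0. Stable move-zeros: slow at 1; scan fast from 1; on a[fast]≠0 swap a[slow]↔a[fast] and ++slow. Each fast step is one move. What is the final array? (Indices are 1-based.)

[8, 5, 7, 4, 0, 0, 0, 0, 0, 0, 0, 0, 0]

(s=1,f=1) a[fast]=0 → fast++
(s=1,f=2) a[fast]=8≠0 swap→a[1]=8 → slow++,fast++
(s=2,f=3) a[fast]=0 → fast++
(s=2,f=4) a[fast]=0 → fast++
(s=2,f=5) a[fast]=0 → fast++
(s=2,f=6) a[fast]=5≠0 swap→a[2]=5 → slow++,fast++
(s=3,f=7) a[fast]=0 → fast++
(s=3,f=8) a[fast]=7≠0 swap→a[3]=7 → slow++,fast++
(s=4,f=9) a[fast]=0 → fast++
(s=4,f=10) a[fast]=4≠0 swap→a[4]=4 → slow++,fast++
(s=5,f=11) a[fast]=0 → fast++
(s=5,f=12) a[fast]=0 → fast++
(s=5,f=13) a[fast]=0 → fast++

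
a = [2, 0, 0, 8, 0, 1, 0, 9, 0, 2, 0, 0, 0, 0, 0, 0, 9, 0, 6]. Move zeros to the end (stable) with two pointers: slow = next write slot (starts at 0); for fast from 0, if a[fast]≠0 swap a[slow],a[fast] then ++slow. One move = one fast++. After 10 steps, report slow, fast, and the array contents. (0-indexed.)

slow=0 fast=0: a[fast]=2≠0 swap→a[0]=2, slow++,fast++
slow=1 fast=1: a[fast]=0, fast++
slow=1 fast=2: a[fast]=0, fast++
slow=1 fast=3: a[fast]=8≠0 swap→a[1]=8, slow++,fast++
slow=2 fast=4: a[fast]=0, fast++
slow=2 fast=5: a[fast]=1≠0 swap→a[2]=1, slow++,fast++
slow=3 fast=6: a[fast]=0, fast++
slow=3 fast=7: a[fast]=9≠0 swap→a[3]=9, slow++,fast++
slow=4 fast=8: a[fast]=0, fast++
slow=4 fast=9: a[fast]=2≠0 swap→a[4]=2, slow++,fast++

slow=5, fast=10, a=[2, 8, 1, 9, 2, 0, 0, 0, 0, 0, 0, 0, 0, 0, 0, 0, 9, 0, 6]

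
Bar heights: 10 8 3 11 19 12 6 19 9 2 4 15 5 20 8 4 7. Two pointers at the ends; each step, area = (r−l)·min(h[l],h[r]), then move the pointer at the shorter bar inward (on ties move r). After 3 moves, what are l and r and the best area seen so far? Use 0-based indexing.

[0,16] min(10,7)*16=112 best=112 * → r--
[0,15] min(10,4)*15=60 best=112 → r--
[0,14] min(10,8)*14=112 best=112 → r--

l=0, r=13, best area=112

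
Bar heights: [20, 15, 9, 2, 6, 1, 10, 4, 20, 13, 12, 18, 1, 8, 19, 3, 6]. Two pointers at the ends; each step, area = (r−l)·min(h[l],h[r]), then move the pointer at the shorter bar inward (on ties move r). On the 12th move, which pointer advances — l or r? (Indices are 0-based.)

r

l=0 r=16: min(20,6)*16=96 best=96 *, r--
l=0 r=15: min(20,3)*15=45 best=96, r--
l=0 r=14: min(20,19)*14=266 best=266 *, r--
l=0 r=13: min(20,8)*13=104 best=266, r--
l=0 r=12: min(20,1)*12=12 best=266, r--
l=0 r=11: min(20,18)*11=198 best=266, r--
l=0 r=10: min(20,12)*10=120 best=266, r--
l=0 r=9: min(20,13)*9=117 best=266, r--
l=0 r=8: min(20,20)*8=160 best=266, r--
l=0 r=7: min(20,4)*7=28 best=266, r--
l=0 r=6: min(20,10)*6=60 best=266, r--
l=0 r=5: min(20,1)*5=5 best=266, r--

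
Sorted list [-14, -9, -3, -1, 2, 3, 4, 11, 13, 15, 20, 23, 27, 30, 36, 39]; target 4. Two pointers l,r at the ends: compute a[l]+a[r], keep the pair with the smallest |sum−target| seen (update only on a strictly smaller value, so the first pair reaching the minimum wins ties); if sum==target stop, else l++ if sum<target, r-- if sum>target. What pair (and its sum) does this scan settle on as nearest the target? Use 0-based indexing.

pair (-9, 13) with sum 4 (|Δ|=0)

l=0 r=15: -14+39=25 d=21 *, r--
l=0 r=14: -14+36=22 d=18 *, r--
l=0 r=13: -14+30=16 d=12 *, r--
l=0 r=12: -14+27=13 d=9 *, r--
l=0 r=11: -14+23=9 d=5 *, r--
l=0 r=10: -14+20=6 d=2 *, r--
l=0 r=9: -14+15=1 d=3, l++
l=1 r=9: -9+15=6 d=2, r--
l=1 r=8: -9+13=4 d=0 *, stop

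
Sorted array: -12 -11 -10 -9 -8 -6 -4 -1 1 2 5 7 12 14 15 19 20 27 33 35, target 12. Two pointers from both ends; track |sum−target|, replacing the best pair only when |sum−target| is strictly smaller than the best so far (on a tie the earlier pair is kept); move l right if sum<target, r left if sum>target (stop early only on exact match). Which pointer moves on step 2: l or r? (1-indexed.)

r

[1,20] -12+35=23 d=11 * → r--
[1,19] -12+33=21 d=9 * → r--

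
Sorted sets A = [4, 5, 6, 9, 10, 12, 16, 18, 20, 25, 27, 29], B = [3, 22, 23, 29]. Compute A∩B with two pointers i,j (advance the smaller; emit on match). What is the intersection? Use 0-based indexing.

i=0 j=0: 4>3, j++
i=0 j=1: 4<22, i++
i=1 j=1: 5<22, i++
i=2 j=1: 6<22, i++
i=3 j=1: 9<22, i++
i=4 j=1: 10<22, i++
i=5 j=1: 12<22, i++
i=6 j=1: 16<22, i++
i=7 j=1: 18<22, i++
i=8 j=1: 20<22, i++
i=9 j=1: 25>22, j++
i=9 j=2: 25>23, j++
i=9 j=3: 25<29, i++
i=10 j=3: 27<29, i++
i=11 j=3: 29==29 emit, i++,j++

intersection = [29]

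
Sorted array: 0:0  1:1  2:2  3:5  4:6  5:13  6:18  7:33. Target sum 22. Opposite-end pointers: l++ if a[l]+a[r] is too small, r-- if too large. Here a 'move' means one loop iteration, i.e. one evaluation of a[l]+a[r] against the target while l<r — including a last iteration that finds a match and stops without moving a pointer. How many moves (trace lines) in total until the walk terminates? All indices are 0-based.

7 moves

l=0 r=7: 0+33=33 >22, r--
l=0 r=6: 0+18=18 <22, l++
l=1 r=6: 1+18=19 <22, l++
l=2 r=6: 2+18=20 <22, l++
l=3 r=6: 5+18=23 >22, r--
l=3 r=5: 5+13=18 <22, l++
l=4 r=5: 6+13=19 <22, l++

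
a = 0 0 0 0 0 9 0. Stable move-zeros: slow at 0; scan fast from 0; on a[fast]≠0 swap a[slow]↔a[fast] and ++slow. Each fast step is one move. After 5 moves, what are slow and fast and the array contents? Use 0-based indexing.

(s=0,f=0) a[fast]=0 → fast++
(s=0,f=1) a[fast]=0 → fast++
(s=0,f=2) a[fast]=0 → fast++
(s=0,f=3) a[fast]=0 → fast++
(s=0,f=4) a[fast]=0 → fast++

slow=0, fast=5, a=[0, 0, 0, 0, 0, 9, 0]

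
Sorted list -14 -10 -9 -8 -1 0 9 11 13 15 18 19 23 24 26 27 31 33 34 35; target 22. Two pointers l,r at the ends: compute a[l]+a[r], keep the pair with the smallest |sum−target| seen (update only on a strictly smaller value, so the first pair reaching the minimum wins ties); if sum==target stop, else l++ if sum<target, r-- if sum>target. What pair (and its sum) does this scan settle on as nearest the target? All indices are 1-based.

[1,20] -14+35=21 d=1 * → l++
[2,20] -10+35=25 d=3 → r--
[2,19] -10+34=24 d=2 → r--
[2,18] -10+33=23 d=1 → r--
[2,17] -10+31=21 d=1 → l++
[3,17] -9+31=22 d=0 * → stop

pair (-9, 31) with sum 22 (|Δ|=0)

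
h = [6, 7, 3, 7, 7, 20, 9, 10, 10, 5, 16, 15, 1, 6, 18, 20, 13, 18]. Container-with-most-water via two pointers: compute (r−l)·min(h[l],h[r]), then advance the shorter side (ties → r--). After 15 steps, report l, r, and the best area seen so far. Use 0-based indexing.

[0,17] min(6,18)*17=102 best=102 * → l++
[1,17] min(7,18)*16=112 best=112 * → l++
[2,17] min(3,18)*15=45 best=112 → l++
[3,17] min(7,18)*14=98 best=112 → l++
[4,17] min(7,18)*13=91 best=112 → l++
[5,17] min(20,18)*12=216 best=216 * → r--
[5,16] min(20,13)*11=143 best=216 → r--
[5,15] min(20,20)*10=200 best=216 → r--
[5,14] min(20,18)*9=162 best=216 → r--
[5,13] min(20,6)*8=48 best=216 → r--
[5,12] min(20,1)*7=7 best=216 → r--
[5,11] min(20,15)*6=90 best=216 → r--
[5,10] min(20,16)*5=80 best=216 → r--
[5,9] min(20,5)*4=20 best=216 → r--
[5,8] min(20,10)*3=30 best=216 → r--

l=5, r=7, best area=216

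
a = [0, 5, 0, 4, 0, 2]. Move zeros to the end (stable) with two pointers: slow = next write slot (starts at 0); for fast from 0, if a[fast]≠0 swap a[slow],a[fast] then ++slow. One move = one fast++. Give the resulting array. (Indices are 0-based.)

[5, 4, 2, 0, 0, 0]

(s=0,f=0) a[fast]=0 → fast++
(s=0,f=1) a[fast]=5≠0 swap→a[0]=5 → slow++,fast++
(s=1,f=2) a[fast]=0 → fast++
(s=1,f=3) a[fast]=4≠0 swap→a[1]=4 → slow++,fast++
(s=2,f=4) a[fast]=0 → fast++
(s=2,f=5) a[fast]=2≠0 swap→a[2]=2 → slow++,fast++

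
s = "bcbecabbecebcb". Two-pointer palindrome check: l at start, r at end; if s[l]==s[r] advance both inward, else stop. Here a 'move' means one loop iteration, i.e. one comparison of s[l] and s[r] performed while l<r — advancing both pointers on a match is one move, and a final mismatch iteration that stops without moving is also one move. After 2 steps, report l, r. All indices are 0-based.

[0,13] 'b'=='b' → l++,r--
[1,12] 'c'=='c' → l++,r--

l=2, r=11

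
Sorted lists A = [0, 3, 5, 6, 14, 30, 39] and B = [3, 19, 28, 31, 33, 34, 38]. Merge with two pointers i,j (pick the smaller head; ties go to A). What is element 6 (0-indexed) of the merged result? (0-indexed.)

i=0 j=0: A[i]=0<=B[j]=3 take 0, i++
i=1 j=0: A[i]=3<=B[j]=3 take 3, i++
i=2 j=0: A[i]=5>B[j]=3 take 3, j++
i=2 j=1: A[i]=5<=B[j]=19 take 5, i++
i=3 j=1: A[i]=6<=B[j]=19 take 6, i++
i=4 j=1: A[i]=14<=B[j]=19 take 14, i++
i=5 j=1: A[i]=30>B[j]=19 take 19, j++
i=5 j=2: A[i]=30>B[j]=28 take 28, j++
i=5 j=3: A[i]=30<=B[j]=31 take 30, i++
i=6 j=3: A[i]=39>B[j]=31 take 31, j++
i=6 j=4: A[i]=39>B[j]=33 take 33, j++
i=6 j=5: A[i]=39>B[j]=34 take 34, j++
i=6 j=6: A[i]=39>B[j]=38 take 38, j++
i=6 j=7: B done, take A[i]=39, i++

merged[6] = 19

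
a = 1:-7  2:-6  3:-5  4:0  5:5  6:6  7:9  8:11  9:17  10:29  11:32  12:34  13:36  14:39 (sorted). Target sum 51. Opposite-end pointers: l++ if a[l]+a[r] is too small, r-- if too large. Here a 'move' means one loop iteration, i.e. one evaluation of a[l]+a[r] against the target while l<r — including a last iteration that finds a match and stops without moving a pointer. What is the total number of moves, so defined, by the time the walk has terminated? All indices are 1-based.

[1,14] -7+39=32 <51 → l++
[2,14] -6+39=33 <51 → l++
[3,14] -5+39=34 <51 → l++
[4,14] 0+39=39 <51 → l++
[5,14] 5+39=44 <51 → l++
[6,14] 6+39=45 <51 → l++
[7,14] 9+39=48 <51 → l++
[8,14] 11+39=50 <51 → l++
[9,14] 17+39=56 >51 → r--
[9,13] 17+36=53 >51 → r--
[9,12] 17+34=51 → found

11 moves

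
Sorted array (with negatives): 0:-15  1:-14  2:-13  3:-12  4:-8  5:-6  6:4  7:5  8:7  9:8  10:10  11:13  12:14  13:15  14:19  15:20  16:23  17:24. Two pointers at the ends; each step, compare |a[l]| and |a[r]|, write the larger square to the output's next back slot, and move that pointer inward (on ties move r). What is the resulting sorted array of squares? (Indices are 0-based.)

[16, 25, 36, 49, 64, 64, 100, 144, 169, 169, 196, 196, 225, 225, 361, 400, 529, 576]

l=0 r=17: |-15|<=|24| out[17]=576, r--
l=0 r=16: |-15|<=|23| out[16]=529, r--
l=0 r=15: |-15|<=|20| out[15]=400, r--
l=0 r=14: |-15|<=|19| out[14]=361, r--
l=0 r=13: |-15|<=|15| out[13]=225, r--
l=0 r=12: |-15|>|14| out[12]=225, l++
l=1 r=12: |-14|<=|14| out[11]=196, r--
l=1 r=11: |-14|>|13| out[10]=196, l++
l=2 r=11: |-13|<=|13| out[9]=169, r--
l=2 r=10: |-13|>|10| out[8]=169, l++
l=3 r=10: |-12|>|10| out[7]=144, l++
l=4 r=10: |-8|<=|10| out[6]=100, r--
l=4 r=9: |-8|<=|8| out[5]=64, r--
l=4 r=8: |-8|>|7| out[4]=64, l++
l=5 r=8: |-6|<=|7| out[3]=49, r--
l=5 r=7: |-6|>|5| out[2]=36, l++
l=6 r=7: |4|<=|5| out[1]=25, r--
l=6 r=6: |4|<=|4| out[0]=16, r--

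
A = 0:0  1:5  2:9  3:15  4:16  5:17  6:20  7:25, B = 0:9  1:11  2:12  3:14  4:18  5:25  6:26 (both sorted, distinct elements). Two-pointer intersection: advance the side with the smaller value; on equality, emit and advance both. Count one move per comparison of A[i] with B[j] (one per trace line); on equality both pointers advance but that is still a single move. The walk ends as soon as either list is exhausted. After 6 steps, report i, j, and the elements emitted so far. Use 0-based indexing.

i=0 j=0: 0<9, i++
i=1 j=0: 5<9, i++
i=2 j=0: 9==9 emit, i++,j++
i=3 j=1: 15>11, j++
i=3 j=2: 15>12, j++
i=3 j=3: 15>14, j++

i=3, j=4, emitted=[9]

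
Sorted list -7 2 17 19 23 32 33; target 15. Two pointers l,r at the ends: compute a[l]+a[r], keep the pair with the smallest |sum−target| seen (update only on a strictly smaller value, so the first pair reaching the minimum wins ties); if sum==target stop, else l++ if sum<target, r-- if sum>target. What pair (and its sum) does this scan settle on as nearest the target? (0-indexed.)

pair (-7, 23) with sum 16 (|Δ|=1)

[0,6] -7+33=26 d=11 * → r--
[0,5] -7+32=25 d=10 * → r--
[0,4] -7+23=16 d=1 * → r--
[0,3] -7+19=12 d=3 → l++
[1,3] 2+19=21 d=6 → r--
[1,2] 2+17=19 d=4 → r--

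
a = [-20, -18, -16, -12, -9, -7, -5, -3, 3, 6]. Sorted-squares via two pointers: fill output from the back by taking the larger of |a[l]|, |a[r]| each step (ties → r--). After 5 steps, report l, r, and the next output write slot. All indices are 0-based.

l=0 r=9: |-20|>|6| out[9]=400, l++
l=1 r=9: |-18|>|6| out[8]=324, l++
l=2 r=9: |-16|>|6| out[7]=256, l++
l=3 r=9: |-12|>|6| out[6]=144, l++
l=4 r=9: |-9|>|6| out[5]=81, l++

l=5, r=9, next write slot=4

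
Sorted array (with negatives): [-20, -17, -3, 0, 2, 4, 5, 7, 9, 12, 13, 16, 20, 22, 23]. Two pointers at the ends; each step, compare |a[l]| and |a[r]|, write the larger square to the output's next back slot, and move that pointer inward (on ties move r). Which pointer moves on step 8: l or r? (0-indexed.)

[0,14] |-20|<=|23| out[14]=529 → r--
[0,13] |-20|<=|22| out[13]=484 → r--
[0,12] |-20|<=|20| out[12]=400 → r--
[0,11] |-20|>|16| out[11]=400 → l++
[1,11] |-17|>|16| out[10]=289 → l++
[2,11] |-3|<=|16| out[9]=256 → r--
[2,10] |-3|<=|13| out[8]=169 → r--
[2,9] |-3|<=|12| out[7]=144 → r--

r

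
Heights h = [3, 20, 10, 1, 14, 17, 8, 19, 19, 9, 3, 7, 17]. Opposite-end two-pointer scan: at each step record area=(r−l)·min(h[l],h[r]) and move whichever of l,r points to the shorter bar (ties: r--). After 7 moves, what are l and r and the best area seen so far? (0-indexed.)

l=0 r=12: min(3,17)*12=36 best=36 *, l++
l=1 r=12: min(20,17)*11=187 best=187 *, r--
l=1 r=11: min(20,7)*10=70 best=187, r--
l=1 r=10: min(20,3)*9=27 best=187, r--
l=1 r=9: min(20,9)*8=72 best=187, r--
l=1 r=8: min(20,19)*7=133 best=187, r--
l=1 r=7: min(20,19)*6=114 best=187, r--

l=1, r=6, best area=187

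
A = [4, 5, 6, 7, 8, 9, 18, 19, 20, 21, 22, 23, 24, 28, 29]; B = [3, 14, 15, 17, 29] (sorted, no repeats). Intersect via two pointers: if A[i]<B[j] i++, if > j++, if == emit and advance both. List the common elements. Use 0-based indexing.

intersection = [29]

i=0 j=0: 4>3, j++
i=0 j=1: 4<14, i++
i=1 j=1: 5<14, i++
i=2 j=1: 6<14, i++
i=3 j=1: 7<14, i++
i=4 j=1: 8<14, i++
i=5 j=1: 9<14, i++
i=6 j=1: 18>14, j++
i=6 j=2: 18>15, j++
i=6 j=3: 18>17, j++
i=6 j=4: 18<29, i++
i=7 j=4: 19<29, i++
i=8 j=4: 20<29, i++
i=9 j=4: 21<29, i++
i=10 j=4: 22<29, i++
i=11 j=4: 23<29, i++
i=12 j=4: 24<29, i++
i=13 j=4: 28<29, i++
i=14 j=4: 29==29 emit, i++,j++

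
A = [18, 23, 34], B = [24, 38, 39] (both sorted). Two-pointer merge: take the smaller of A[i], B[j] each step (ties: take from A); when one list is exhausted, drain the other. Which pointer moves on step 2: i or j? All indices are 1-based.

[i=1,j=1] A[i]=18<=B[j]=24 take 18 → i++
[i=2,j=1] A[i]=23<=B[j]=24 take 23 → i++

i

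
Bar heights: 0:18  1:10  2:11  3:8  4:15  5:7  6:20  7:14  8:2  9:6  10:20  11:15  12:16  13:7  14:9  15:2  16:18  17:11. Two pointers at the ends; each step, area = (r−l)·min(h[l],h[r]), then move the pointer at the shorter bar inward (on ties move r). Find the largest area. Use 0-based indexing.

max area = 288

l=0 r=17: min(18,11)*17=187 best=187 *, r--
l=0 r=16: min(18,18)*16=288 best=288 *, r--
l=0 r=15: min(18,2)*15=30 best=288, r--
l=0 r=14: min(18,9)*14=126 best=288, r--
l=0 r=13: min(18,7)*13=91 best=288, r--
l=0 r=12: min(18,16)*12=192 best=288, r--
l=0 r=11: min(18,15)*11=165 best=288, r--
l=0 r=10: min(18,20)*10=180 best=288, l++
l=1 r=10: min(10,20)*9=90 best=288, l++
l=2 r=10: min(11,20)*8=88 best=288, l++
l=3 r=10: min(8,20)*7=56 best=288, l++
l=4 r=10: min(15,20)*6=90 best=288, l++
l=5 r=10: min(7,20)*5=35 best=288, l++
l=6 r=10: min(20,20)*4=80 best=288, r--
l=6 r=9: min(20,6)*3=18 best=288, r--
l=6 r=8: min(20,2)*2=4 best=288, r--
l=6 r=7: min(20,14)*1=14 best=288, r--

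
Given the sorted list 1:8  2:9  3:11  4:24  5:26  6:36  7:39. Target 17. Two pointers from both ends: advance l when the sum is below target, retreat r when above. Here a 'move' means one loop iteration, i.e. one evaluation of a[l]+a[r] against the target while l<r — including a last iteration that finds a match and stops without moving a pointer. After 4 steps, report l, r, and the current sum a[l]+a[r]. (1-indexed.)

l=1, r=3, sum=19

[1,7] 8+39=47 >17 → r--
[1,6] 8+36=44 >17 → r--
[1,5] 8+26=34 >17 → r--
[1,4] 8+24=32 >17 → r--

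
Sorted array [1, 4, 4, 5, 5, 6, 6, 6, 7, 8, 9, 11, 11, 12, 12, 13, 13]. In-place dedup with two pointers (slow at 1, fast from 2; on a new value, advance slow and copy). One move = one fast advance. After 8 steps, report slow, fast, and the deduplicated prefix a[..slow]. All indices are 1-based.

slow=5, fast=10, prefix=[1, 4, 5, 6, 7]

(s=1,f=2) a[fast]=4≠a[slow]=1 write a[2]=4 → slow++,fast++
(s=2,f=3) a[fast]=4=a[slow] dup → fast++
(s=2,f=4) a[fast]=5≠a[slow]=4 write a[3]=5 → slow++,fast++
(s=3,f=5) a[fast]=5=a[slow] dup → fast++
(s=3,f=6) a[fast]=6≠a[slow]=5 write a[4]=6 → slow++,fast++
(s=4,f=7) a[fast]=6=a[slow] dup → fast++
(s=4,f=8) a[fast]=6=a[slow] dup → fast++
(s=4,f=9) a[fast]=7≠a[slow]=6 write a[5]=7 → slow++,fast++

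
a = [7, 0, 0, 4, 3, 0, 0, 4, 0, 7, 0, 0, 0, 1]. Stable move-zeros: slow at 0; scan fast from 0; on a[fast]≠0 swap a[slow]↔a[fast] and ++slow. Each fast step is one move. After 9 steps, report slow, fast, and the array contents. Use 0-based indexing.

slow=0 fast=0: a[fast]=7≠0 swap→a[0]=7, slow++,fast++
slow=1 fast=1: a[fast]=0, fast++
slow=1 fast=2: a[fast]=0, fast++
slow=1 fast=3: a[fast]=4≠0 swap→a[1]=4, slow++,fast++
slow=2 fast=4: a[fast]=3≠0 swap→a[2]=3, slow++,fast++
slow=3 fast=5: a[fast]=0, fast++
slow=3 fast=6: a[fast]=0, fast++
slow=3 fast=7: a[fast]=4≠0 swap→a[3]=4, slow++,fast++
slow=4 fast=8: a[fast]=0, fast++

slow=4, fast=9, a=[7, 4, 3, 4, 0, 0, 0, 0, 0, 7, 0, 0, 0, 1]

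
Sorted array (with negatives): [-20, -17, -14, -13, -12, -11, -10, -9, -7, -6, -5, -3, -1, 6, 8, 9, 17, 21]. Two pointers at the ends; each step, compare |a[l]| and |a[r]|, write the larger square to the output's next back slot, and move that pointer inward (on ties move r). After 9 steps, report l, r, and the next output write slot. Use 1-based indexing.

l=8, r=16, next write slot=9

[1,18] |-20|<=|21| out[18]=441 → r--
[1,17] |-20|>|17| out[17]=400 → l++
[2,17] |-17|<=|17| out[16]=289 → r--
[2,16] |-17|>|9| out[15]=289 → l++
[3,16] |-14|>|9| out[14]=196 → l++
[4,16] |-13|>|9| out[13]=169 → l++
[5,16] |-12|>|9| out[12]=144 → l++
[6,16] |-11|>|9| out[11]=121 → l++
[7,16] |-10|>|9| out[10]=100 → l++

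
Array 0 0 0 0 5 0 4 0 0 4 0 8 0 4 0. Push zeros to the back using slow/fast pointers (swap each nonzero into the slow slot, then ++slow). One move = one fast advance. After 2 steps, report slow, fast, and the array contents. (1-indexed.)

slow=1 fast=1: a[fast]=0, fast++
slow=1 fast=2: a[fast]=0, fast++

slow=1, fast=3, a=[0, 0, 0, 0, 5, 0, 4, 0, 0, 4, 0, 8, 0, 4, 0]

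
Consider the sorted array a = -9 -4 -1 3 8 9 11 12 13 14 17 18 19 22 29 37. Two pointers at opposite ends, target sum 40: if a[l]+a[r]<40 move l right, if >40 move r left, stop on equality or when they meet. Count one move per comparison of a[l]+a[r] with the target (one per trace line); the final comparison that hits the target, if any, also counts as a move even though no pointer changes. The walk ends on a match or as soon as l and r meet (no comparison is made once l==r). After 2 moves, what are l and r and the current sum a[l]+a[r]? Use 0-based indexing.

l=2, r=15, sum=36

[0,15] -9+37=28 <40 → l++
[1,15] -4+37=33 <40 → l++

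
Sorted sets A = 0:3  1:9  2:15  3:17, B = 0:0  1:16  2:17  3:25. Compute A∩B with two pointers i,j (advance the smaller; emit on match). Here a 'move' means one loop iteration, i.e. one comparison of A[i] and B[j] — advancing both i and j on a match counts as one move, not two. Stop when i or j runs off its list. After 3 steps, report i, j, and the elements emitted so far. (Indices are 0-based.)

i=0 j=0: 3>0, j++
i=0 j=1: 3<16, i++
i=1 j=1: 9<16, i++

i=2, j=1, emitted=[]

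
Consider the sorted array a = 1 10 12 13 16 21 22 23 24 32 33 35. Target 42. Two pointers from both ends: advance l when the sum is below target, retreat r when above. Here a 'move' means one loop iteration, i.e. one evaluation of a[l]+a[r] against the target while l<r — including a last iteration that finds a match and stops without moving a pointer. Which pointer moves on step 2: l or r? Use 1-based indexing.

[1,12] 1+35=36 <42 → l++
[2,12] 10+35=45 >42 → r--

r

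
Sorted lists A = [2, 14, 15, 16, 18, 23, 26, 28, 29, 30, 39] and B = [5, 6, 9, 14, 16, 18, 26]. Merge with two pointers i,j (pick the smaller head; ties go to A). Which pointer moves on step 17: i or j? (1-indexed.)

i

[i=1,j=1] A[i]=2<=B[j]=5 take 2 → i++
[i=2,j=1] A[i]=14>B[j]=5 take 5 → j++
[i=2,j=2] A[i]=14>B[j]=6 take 6 → j++
[i=2,j=3] A[i]=14>B[j]=9 take 9 → j++
[i=2,j=4] A[i]=14<=B[j]=14 take 14 → i++
[i=3,j=4] A[i]=15>B[j]=14 take 14 → j++
[i=3,j=5] A[i]=15<=B[j]=16 take 15 → i++
[i=4,j=5] A[i]=16<=B[j]=16 take 16 → i++
[i=5,j=5] A[i]=18>B[j]=16 take 16 → j++
[i=5,j=6] A[i]=18<=B[j]=18 take 18 → i++
[i=6,j=6] A[i]=23>B[j]=18 take 18 → j++
[i=6,j=7] A[i]=23<=B[j]=26 take 23 → i++
[i=7,j=7] A[i]=26<=B[j]=26 take 26 → i++
[i=8,j=7] A[i]=28>B[j]=26 take 26 → j++
[i=8,j=8] B done, take A[i]=28 → i++
[i=9,j=8] B done, take A[i]=29 → i++
[i=10,j=8] B done, take A[i]=30 → i++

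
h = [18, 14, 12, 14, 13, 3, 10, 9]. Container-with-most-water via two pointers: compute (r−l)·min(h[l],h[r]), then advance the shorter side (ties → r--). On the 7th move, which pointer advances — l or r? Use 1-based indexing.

r

l=1 r=8: min(18,9)*7=63 best=63 *, r--
l=1 r=7: min(18,10)*6=60 best=63, r--
l=1 r=6: min(18,3)*5=15 best=63, r--
l=1 r=5: min(18,13)*4=52 best=63, r--
l=1 r=4: min(18,14)*3=42 best=63, r--
l=1 r=3: min(18,12)*2=24 best=63, r--
l=1 r=2: min(18,14)*1=14 best=63, r--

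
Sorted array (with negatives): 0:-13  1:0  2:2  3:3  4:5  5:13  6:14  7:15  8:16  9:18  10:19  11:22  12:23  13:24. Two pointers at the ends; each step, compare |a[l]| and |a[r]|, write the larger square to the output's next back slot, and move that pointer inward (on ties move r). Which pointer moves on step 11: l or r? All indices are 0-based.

l=0 r=13: |-13|<=|24| out[13]=576, r--
l=0 r=12: |-13|<=|23| out[12]=529, r--
l=0 r=11: |-13|<=|22| out[11]=484, r--
l=0 r=10: |-13|<=|19| out[10]=361, r--
l=0 r=9: |-13|<=|18| out[9]=324, r--
l=0 r=8: |-13|<=|16| out[8]=256, r--
l=0 r=7: |-13|<=|15| out[7]=225, r--
l=0 r=6: |-13|<=|14| out[6]=196, r--
l=0 r=5: |-13|<=|13| out[5]=169, r--
l=0 r=4: |-13|>|5| out[4]=169, l++
l=1 r=4: |0|<=|5| out[3]=25, r--

r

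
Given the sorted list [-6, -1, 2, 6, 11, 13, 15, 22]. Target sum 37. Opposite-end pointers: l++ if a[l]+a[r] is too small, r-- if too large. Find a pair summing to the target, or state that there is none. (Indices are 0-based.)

(15, 22)

l=0 r=7: -6+22=16 <37, l++
l=1 r=7: -1+22=21 <37, l++
l=2 r=7: 2+22=24 <37, l++
l=3 r=7: 6+22=28 <37, l++
l=4 r=7: 11+22=33 <37, l++
l=5 r=7: 13+22=35 <37, l++
l=6 r=7: 15+22=37, found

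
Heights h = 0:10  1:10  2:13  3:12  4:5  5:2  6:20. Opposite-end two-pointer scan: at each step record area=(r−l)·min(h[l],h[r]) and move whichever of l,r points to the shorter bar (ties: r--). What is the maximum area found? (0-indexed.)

[0,6] min(10,20)*6=60 best=60 * → l++
[1,6] min(10,20)*5=50 best=60 → l++
[2,6] min(13,20)*4=52 best=60 → l++
[3,6] min(12,20)*3=36 best=60 → l++
[4,6] min(5,20)*2=10 best=60 → l++
[5,6] min(2,20)*1=2 best=60 → l++

max area = 60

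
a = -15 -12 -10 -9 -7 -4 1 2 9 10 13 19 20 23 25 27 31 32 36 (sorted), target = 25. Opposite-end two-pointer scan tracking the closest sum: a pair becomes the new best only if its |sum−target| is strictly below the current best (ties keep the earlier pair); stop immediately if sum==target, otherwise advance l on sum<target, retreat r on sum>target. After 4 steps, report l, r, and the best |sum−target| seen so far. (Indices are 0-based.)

l=3, r=17, best |Δ|=1

l=0 r=18: -15+36=21 d=4 *, l++
l=1 r=18: -12+36=24 d=1 *, l++
l=2 r=18: -10+36=26 d=1, r--
l=2 r=17: -10+32=22 d=3, l++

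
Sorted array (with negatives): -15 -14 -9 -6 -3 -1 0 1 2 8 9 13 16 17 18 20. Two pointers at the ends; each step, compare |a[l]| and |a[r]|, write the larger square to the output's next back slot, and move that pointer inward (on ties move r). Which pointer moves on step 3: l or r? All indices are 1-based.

[1,16] |-15|<=|20| out[16]=400 → r--
[1,15] |-15|<=|18| out[15]=324 → r--
[1,14] |-15|<=|17| out[14]=289 → r--

r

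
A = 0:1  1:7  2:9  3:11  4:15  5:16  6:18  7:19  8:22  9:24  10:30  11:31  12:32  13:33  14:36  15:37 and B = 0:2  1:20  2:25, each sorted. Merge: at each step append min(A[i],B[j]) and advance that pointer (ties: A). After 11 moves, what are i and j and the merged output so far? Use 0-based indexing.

i=0 j=0: A[i]=1<=B[j]=2 take 1, i++
i=1 j=0: A[i]=7>B[j]=2 take 2, j++
i=1 j=1: A[i]=7<=B[j]=20 take 7, i++
i=2 j=1: A[i]=9<=B[j]=20 take 9, i++
i=3 j=1: A[i]=11<=B[j]=20 take 11, i++
i=4 j=1: A[i]=15<=B[j]=20 take 15, i++
i=5 j=1: A[i]=16<=B[j]=20 take 16, i++
i=6 j=1: A[i]=18<=B[j]=20 take 18, i++
i=7 j=1: A[i]=19<=B[j]=20 take 19, i++
i=8 j=1: A[i]=22>B[j]=20 take 20, j++
i=8 j=2: A[i]=22<=B[j]=25 take 22, i++

i=9, j=2, merged so far=[1, 2, 7, 9, 11, 15, 16, 18, 19, 20, 22]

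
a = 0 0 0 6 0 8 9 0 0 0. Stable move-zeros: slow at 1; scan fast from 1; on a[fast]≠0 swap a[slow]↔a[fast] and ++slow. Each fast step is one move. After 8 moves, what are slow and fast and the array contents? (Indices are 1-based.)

slow=4, fast=9, a=[6, 8, 9, 0, 0, 0, 0, 0, 0, 0]

slow=1 fast=1: a[fast]=0, fast++
slow=1 fast=2: a[fast]=0, fast++
slow=1 fast=3: a[fast]=0, fast++
slow=1 fast=4: a[fast]=6≠0 swap→a[1]=6, slow++,fast++
slow=2 fast=5: a[fast]=0, fast++
slow=2 fast=6: a[fast]=8≠0 swap→a[2]=8, slow++,fast++
slow=3 fast=7: a[fast]=9≠0 swap→a[3]=9, slow++,fast++
slow=4 fast=8: a[fast]=0, fast++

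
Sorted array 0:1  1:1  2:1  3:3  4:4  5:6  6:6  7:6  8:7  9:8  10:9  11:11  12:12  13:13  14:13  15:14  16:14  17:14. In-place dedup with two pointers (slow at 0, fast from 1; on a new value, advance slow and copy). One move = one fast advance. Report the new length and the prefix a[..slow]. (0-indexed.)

length 11; prefix = [1, 3, 4, 6, 7, 8, 9, 11, 12, 13, 14]

slow=0 fast=1: a[fast]=1=a[slow] dup, fast++
slow=0 fast=2: a[fast]=1=a[slow] dup, fast++
slow=0 fast=3: a[fast]=3≠a[slow]=1 write a[1]=3, slow++,fast++
slow=1 fast=4: a[fast]=4≠a[slow]=3 write a[2]=4, slow++,fast++
slow=2 fast=5: a[fast]=6≠a[slow]=4 write a[3]=6, slow++,fast++
slow=3 fast=6: a[fast]=6=a[slow] dup, fast++
slow=3 fast=7: a[fast]=6=a[slow] dup, fast++
slow=3 fast=8: a[fast]=7≠a[slow]=6 write a[4]=7, slow++,fast++
slow=4 fast=9: a[fast]=8≠a[slow]=7 write a[5]=8, slow++,fast++
slow=5 fast=10: a[fast]=9≠a[slow]=8 write a[6]=9, slow++,fast++
slow=6 fast=11: a[fast]=11≠a[slow]=9 write a[7]=11, slow++,fast++
slow=7 fast=12: a[fast]=12≠a[slow]=11 write a[8]=12, slow++,fast++
slow=8 fast=13: a[fast]=13≠a[slow]=12 write a[9]=13, slow++,fast++
slow=9 fast=14: a[fast]=13=a[slow] dup, fast++
slow=9 fast=15: a[fast]=14≠a[slow]=13 write a[10]=14, slow++,fast++
slow=10 fast=16: a[fast]=14=a[slow] dup, fast++
slow=10 fast=17: a[fast]=14=a[slow] dup, fast++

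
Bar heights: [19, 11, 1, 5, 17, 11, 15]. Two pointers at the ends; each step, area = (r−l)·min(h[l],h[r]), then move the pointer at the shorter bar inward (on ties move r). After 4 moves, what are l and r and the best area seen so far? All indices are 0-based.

l=0 r=6: min(19,15)*6=90 best=90 *, r--
l=0 r=5: min(19,11)*5=55 best=90, r--
l=0 r=4: min(19,17)*4=68 best=90, r--
l=0 r=3: min(19,5)*3=15 best=90, r--

l=0, r=2, best area=90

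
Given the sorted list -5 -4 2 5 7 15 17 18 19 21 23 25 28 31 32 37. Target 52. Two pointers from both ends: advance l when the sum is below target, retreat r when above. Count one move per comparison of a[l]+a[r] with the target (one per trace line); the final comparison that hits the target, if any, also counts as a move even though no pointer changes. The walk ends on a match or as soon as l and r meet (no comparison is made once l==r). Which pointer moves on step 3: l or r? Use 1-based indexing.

l

l=1 r=16: -5+37=32 <52, l++
l=2 r=16: -4+37=33 <52, l++
l=3 r=16: 2+37=39 <52, l++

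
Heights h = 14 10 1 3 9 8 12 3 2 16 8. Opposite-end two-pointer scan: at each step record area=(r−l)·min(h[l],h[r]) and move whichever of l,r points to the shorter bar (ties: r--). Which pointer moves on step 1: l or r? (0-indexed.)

[0,10] min(14,8)*10=80 best=80 * → r--

r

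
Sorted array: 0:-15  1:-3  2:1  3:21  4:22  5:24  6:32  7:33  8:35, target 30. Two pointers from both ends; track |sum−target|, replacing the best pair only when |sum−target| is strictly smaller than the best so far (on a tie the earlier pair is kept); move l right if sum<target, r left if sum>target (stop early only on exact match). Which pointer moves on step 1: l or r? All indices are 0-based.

l=0 r=8: -15+35=20 d=10 *, l++

l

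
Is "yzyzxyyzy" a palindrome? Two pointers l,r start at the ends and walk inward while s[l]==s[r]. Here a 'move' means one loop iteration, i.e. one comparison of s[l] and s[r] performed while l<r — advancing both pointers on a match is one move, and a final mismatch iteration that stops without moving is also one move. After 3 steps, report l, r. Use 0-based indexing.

l=3, r=5

l=0 r=8: 'y'=='y', l++,r--
l=1 r=7: 'z'=='z', l++,r--
l=2 r=6: 'y'=='y', l++,r--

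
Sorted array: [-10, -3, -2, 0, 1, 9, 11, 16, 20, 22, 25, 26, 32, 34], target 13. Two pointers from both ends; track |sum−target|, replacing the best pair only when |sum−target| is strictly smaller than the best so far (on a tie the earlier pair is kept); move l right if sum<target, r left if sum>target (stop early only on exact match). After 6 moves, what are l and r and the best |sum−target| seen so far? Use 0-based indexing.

l=1, r=8, best |Δ|=1

[0,13] -10+34=24 d=11 * → r--
[0,12] -10+32=22 d=9 * → r--
[0,11] -10+26=16 d=3 * → r--
[0,10] -10+25=15 d=2 * → r--
[0,9] -10+22=12 d=1 * → l++
[1,9] -3+22=19 d=6 → r--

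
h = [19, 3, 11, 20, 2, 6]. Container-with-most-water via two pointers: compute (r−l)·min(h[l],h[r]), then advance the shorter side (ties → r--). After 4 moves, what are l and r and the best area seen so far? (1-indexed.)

[1,6] min(19,6)*5=30 best=30 * → r--
[1,5] min(19,2)*4=8 best=30 → r--
[1,4] min(19,20)*3=57 best=57 * → l++
[2,4] min(3,20)*2=6 best=57 → l++

l=3, r=4, best area=57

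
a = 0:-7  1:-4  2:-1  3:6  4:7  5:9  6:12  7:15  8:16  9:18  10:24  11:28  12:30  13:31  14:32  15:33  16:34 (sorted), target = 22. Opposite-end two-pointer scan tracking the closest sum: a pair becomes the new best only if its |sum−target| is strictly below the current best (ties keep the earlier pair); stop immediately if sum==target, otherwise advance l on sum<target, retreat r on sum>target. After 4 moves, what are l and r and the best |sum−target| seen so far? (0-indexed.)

[0,16] -7+34=27 d=5 * → r--
[0,15] -7+33=26 d=4 * → r--
[0,14] -7+32=25 d=3 * → r--
[0,13] -7+31=24 d=2 * → r--

l=0, r=12, best |Δ|=2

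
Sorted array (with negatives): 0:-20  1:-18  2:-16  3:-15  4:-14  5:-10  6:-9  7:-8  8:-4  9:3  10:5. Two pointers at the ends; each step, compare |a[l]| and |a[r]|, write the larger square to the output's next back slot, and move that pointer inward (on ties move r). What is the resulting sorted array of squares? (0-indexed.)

[0,10] |-20|>|5| out[10]=400 → l++
[1,10] |-18|>|5| out[9]=324 → l++
[2,10] |-16|>|5| out[8]=256 → l++
[3,10] |-15|>|5| out[7]=225 → l++
[4,10] |-14|>|5| out[6]=196 → l++
[5,10] |-10|>|5| out[5]=100 → l++
[6,10] |-9|>|5| out[4]=81 → l++
[7,10] |-8|>|5| out[3]=64 → l++
[8,10] |-4|<=|5| out[2]=25 → r--
[8,9] |-4|>|3| out[1]=16 → l++
[9,9] |3|<=|3| out[0]=9 → r--

[9, 16, 25, 64, 81, 100, 196, 225, 256, 324, 400]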